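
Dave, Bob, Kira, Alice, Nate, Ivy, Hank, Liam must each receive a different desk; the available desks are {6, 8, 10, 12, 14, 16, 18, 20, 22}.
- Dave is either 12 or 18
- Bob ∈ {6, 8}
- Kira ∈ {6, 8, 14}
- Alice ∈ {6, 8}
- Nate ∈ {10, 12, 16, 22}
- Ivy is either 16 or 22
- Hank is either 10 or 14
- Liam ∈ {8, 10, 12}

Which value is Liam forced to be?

The 8 variables together cover exactly {6, 8, 10, 12, 14, 16, 18, 22} — 8 values for 8 variables — and 18 appears only in Dave's list, so Dave = 18.
Bob and Alice share exactly the 2 values {6, 8}; by pigeonhole those values go to them, so strike 6, 8 from Kira, Liam.
Kira has just one choice, so Kira = 14. Eliminate 14 elsewhere: Hank.
Hank's domain is down to {10}, so Hank = 10. Strike 10 from Nate, Liam.
So Liam = 12.

12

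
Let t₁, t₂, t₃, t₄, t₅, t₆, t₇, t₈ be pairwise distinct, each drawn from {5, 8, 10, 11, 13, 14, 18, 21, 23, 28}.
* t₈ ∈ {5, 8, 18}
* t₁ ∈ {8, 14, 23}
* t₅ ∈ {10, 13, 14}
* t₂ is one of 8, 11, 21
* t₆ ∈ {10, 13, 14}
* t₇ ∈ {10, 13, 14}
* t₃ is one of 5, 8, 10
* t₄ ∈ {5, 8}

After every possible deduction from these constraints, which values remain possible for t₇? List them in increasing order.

t₅, t₆, t₇ between them cover only {10, 13, 14} — a naked triple. Remove those values from t₁, t₃.
t₃ and t₄ share exactly the 2 values {5, 8}; by pigeonhole those values go to them, so strike 5, 8 from t₁, t₂, t₈.
That leaves t₁ = 23.
That leaves t₈ = 18.
No further eliminations apply; t₇ can still be any of 10, 13, 14.

10, 13, 14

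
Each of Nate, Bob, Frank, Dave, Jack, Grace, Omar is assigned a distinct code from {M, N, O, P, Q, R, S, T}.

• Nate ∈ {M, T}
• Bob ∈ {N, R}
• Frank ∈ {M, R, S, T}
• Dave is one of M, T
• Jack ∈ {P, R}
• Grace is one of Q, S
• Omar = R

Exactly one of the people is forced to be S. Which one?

Frank

Omar must be R (only option left). Eliminate R elsewhere: Bob, Frank, Jack.
Bob must be N (only option left).
Jack's domain is down to {P}, so Jack = P.
Among the 4 still-open variables, Q fits only Grace (and all 4 values in {M, Q, S, T} must be used), so Grace = Q.
Among the 3 still-open variables, S fits only Frank (and all 3 values in {M, S, T} must be used), so Frank = S.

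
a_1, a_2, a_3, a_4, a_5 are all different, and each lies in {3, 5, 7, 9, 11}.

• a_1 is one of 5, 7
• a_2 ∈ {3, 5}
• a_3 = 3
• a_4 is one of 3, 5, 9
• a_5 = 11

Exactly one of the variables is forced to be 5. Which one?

a_3's domain is down to {3}, so a_3 = 3. Eliminate 3 elsewhere: a_2, a_4.
So 5 goes to a_2.

a_2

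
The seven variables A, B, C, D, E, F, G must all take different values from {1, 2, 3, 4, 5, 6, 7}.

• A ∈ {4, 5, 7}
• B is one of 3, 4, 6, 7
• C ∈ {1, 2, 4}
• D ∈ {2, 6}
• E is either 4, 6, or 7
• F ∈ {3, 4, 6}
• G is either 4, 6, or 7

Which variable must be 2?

The 7 variables together cover exactly {1, 2, 3, 4, 5, 6, 7} — 7 values for 7 variables — and 1 appears only in C's list, so C = 1.
Among the 6 still-open variables, 2 fits only D (and all 6 values in {2, 3, 4, 5, 6, 7} must be used), so D = 2.

D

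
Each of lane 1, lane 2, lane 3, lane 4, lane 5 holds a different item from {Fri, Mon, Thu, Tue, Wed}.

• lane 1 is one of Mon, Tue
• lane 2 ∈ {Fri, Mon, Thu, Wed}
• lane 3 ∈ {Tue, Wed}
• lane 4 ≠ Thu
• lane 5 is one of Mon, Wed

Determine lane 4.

Fri

Among the 5 variables, Thu fits only lane 2 (and all 5 values in {Fri, Mon, Thu, Tue, Wed} must be used), so lane 2 = Thu.
The 4 still-open variables together cover exactly {Fri, Mon, Tue, Wed} — 4 values for 4 variables — and Fri appears only in lane 4's list, so lane 4 = Fri.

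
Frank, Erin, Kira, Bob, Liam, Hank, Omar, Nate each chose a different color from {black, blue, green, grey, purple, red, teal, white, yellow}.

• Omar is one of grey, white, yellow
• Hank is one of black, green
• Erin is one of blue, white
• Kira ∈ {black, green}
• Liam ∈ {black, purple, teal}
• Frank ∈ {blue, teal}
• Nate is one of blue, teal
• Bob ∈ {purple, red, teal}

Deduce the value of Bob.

red

The 2 variables Frank and Nate are confined to {blue, teal}, which locks those values in; drop them from Erin, Bob, Liam.
That leaves Erin = white. Remove white from Omar.
Kira and Hank share exactly the 2 values {black, green}; by pigeonhole those values go to them, so strike black, green from Liam.
That leaves Liam = purple. So Bob can't be purple.
So Bob = red.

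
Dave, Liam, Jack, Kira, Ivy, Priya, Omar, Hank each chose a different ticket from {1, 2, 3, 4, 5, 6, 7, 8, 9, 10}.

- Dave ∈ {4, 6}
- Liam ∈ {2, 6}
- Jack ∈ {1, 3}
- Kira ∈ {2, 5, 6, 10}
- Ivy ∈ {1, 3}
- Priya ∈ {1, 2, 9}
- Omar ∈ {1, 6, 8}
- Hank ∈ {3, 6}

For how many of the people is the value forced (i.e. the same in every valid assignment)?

5

Jack and Ivy share exactly the 2 values {1, 3}; by pigeonhole those values go to them, so strike 1, 3 from Priya, Omar, Hank.
Hank must be 6 (only option left). Eliminate 6 elsewhere: Dave, Liam, Kira, Omar.
Dave must be 4 (only option left).
Liam has just one choice, so Liam = 2. Strike 2 from Kira, Priya.
Priya's domain is down to {9}, so Priya = 9.
Omar has just one choice, so Omar = 8.
Determined: Dave=4, Liam=2, Priya=9, Omar=8, Hank=6. The other people each still have more than one consistent value. That makes 5.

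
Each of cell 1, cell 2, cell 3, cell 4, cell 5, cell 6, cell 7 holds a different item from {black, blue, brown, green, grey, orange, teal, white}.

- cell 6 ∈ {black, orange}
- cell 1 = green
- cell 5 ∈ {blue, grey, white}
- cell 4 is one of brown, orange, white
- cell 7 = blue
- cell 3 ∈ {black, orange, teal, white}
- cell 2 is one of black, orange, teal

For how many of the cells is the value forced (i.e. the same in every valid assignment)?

cell 1 must be green (only option left).
That leaves cell 7 = blue. Strike blue from cell 5.
Determined: cell 1=green, cell 7=blue. The other cells each still have more than one consistent value. That makes 2.

2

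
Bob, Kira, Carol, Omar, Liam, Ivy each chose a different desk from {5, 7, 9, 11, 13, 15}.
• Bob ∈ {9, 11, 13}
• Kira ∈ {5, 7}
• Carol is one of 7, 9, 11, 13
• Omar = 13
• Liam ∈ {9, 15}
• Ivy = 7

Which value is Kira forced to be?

Omar must be 13 (only option left). Strike 13 from Bob, Carol.
Ivy's domain is down to {7}, so Ivy = 7. Eliminate 7 elsewhere: Kira, Carol.
So Kira = 5.

5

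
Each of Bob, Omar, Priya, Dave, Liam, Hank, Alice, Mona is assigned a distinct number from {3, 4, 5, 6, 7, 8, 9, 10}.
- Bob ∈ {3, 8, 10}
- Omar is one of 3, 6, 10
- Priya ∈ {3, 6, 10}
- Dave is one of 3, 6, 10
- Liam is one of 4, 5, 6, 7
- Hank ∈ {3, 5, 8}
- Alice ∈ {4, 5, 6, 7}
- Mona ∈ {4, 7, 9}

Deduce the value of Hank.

5

The 8 variables draw from only 8 values {3, 4, 5, 6, 7, 8, 9, 10}, so each is used; only Mona can be 9, hence Mona = 9.
The 3 variables Omar, Priya, Dave are confined to {3, 6, 10}, which locks those values in; drop them from Bob, Liam, Hank, Alice.
That leaves Bob = 8. So Hank can't be 8.
So Hank = 5.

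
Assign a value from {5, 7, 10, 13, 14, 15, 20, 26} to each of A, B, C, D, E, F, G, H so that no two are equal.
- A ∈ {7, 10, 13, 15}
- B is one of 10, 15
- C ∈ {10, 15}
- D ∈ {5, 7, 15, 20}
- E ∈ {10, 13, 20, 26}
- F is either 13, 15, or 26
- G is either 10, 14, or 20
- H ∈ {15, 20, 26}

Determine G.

The 8 variables together cover exactly {5, 7, 10, 13, 14, 15, 20, 26} — 8 values for 8 variables — and 5 appears only in D's list, so D = 5.
The 7 still-open variables together cover exactly {7, 10, 13, 14, 15, 20, 26} — 7 values for 7 variables — and 7 appears only in A's list, so A = 7.
Among the 6 still-open variables, 14 fits only G (and all 6 values in {10, 13, 14, 15, 20, 26} must be used), so G = 14.

14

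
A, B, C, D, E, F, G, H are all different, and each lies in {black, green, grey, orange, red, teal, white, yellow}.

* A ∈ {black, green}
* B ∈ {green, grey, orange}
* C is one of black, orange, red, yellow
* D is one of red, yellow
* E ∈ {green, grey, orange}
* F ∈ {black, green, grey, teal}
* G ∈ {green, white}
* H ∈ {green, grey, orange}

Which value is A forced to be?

black

Among the 8 variables, teal fits only F (and all 8 values in {black, green, grey, orange, red, teal, white, yellow} must be used), so F = teal.
The 7 still-open variables draw from only 7 values {black, green, grey, orange, red, white, yellow}, so each is used; only G can be white, hence G = white.
The 3 variables B, E, H are confined to {green, grey, orange}, which locks those values in; drop them from A, C.
So A = black.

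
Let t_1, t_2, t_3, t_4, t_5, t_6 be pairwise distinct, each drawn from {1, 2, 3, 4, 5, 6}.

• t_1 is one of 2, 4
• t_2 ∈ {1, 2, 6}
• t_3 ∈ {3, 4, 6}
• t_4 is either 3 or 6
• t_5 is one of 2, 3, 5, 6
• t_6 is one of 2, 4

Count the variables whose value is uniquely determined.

The 6 variables together cover exactly {1, 2, 3, 4, 5, 6} — 6 values for 6 variables — and 1 appears only in t_2's list, so t_2 = 1.
The 5 still-open variables draw from only 5 values {2, 3, 4, 5, 6}, so each is used; only t_5 can be 5, hence t_5 = 5.
t_1 and t_6 between them cover only {2, 4} — a naked pair. Remove those values from t_3.
Determined: t_2=1, t_5=5. The other variables each still have more than one consistent value. That makes 2.

2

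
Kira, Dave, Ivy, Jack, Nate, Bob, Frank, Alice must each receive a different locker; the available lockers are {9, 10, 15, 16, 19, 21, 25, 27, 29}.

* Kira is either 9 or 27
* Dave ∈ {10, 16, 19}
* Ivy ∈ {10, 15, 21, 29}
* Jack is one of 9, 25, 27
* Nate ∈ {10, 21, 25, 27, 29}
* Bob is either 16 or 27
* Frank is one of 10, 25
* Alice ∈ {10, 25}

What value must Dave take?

19

Frank and Alice between them cover only {10, 25} — a naked pair. Remove those values from Dave, Ivy, Jack, Nate.
Kira and Jack share exactly the 2 values {9, 27}; by pigeonhole those values go to them, so strike 9, 27 from Nate, Bob.
Bob has just one choice, so Bob = 16. Eliminate 16 elsewhere: Dave.
So Dave = 19.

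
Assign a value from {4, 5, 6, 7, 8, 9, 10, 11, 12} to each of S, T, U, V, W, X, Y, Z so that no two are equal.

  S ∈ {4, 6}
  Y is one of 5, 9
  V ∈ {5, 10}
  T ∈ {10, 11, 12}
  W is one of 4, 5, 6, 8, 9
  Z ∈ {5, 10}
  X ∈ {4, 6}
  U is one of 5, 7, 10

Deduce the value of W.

8

S and X share exactly the 2 values {4, 6}; by pigeonhole those values go to them, so strike 4, 6 from W.
The 2 variables V and Z are confined to {5, 10}, which locks those values in; drop them from T, U, W, Y.
U has just one choice, so U = 7.
Y must be 9 (only option left). Eliminate 9 elsewhere: W.
So W = 8.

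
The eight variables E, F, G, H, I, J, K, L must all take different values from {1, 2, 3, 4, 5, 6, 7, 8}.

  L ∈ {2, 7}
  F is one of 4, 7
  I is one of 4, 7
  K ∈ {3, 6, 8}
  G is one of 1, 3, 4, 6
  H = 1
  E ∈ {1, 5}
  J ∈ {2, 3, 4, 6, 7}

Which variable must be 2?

L

H's domain is down to {1}, so H = 1. Strike 1 from E, G.
E must be 5 (only option left).
The 6 still-open variables together cover exactly {2, 3, 4, 6, 7, 8} — 6 values for 6 variables — and 8 appears only in K's list, so K = 8.
F and I share exactly the 2 values {4, 7}; by pigeonhole those values go to them, so strike 4, 7 from G, J, L.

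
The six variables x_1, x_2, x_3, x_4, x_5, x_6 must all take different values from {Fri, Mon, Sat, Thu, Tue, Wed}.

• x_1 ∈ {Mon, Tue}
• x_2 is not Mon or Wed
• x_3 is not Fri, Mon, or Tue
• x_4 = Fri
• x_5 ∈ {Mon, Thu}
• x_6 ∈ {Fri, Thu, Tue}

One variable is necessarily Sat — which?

x_4's domain is down to {Fri}, so x_4 = Fri. Remove Fri from x_2, x_6.
Among the 5 still-open variables, Wed fits only x_3 (and all 5 values in {Mon, Sat, Thu, Tue, Wed} must be used), so x_3 = Wed.
Among the 4 still-open variables, Sat fits only x_2 (and all 4 values in {Mon, Sat, Thu, Tue} must be used), so x_2 = Sat.

x_2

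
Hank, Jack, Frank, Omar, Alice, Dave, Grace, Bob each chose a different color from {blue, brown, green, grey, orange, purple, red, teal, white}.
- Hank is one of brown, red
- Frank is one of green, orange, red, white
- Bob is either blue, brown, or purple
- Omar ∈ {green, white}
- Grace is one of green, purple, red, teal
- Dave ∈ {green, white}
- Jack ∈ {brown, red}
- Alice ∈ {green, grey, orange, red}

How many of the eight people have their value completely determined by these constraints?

2

The 2 variables Hank and Jack are confined to {brown, red}, which locks those values in; drop them from Frank, Alice, Grace, Bob.
The 2 variables Omar and Dave are confined to {green, white}, which locks those values in; drop them from Frank, Alice, Grace.
Frank has just one choice, so Frank = orange. Eliminate orange elsewhere: Alice.
That leaves Alice = grey.
Determined: Frank=orange, Alice=grey. The other people each still have more than one consistent value. That makes 2.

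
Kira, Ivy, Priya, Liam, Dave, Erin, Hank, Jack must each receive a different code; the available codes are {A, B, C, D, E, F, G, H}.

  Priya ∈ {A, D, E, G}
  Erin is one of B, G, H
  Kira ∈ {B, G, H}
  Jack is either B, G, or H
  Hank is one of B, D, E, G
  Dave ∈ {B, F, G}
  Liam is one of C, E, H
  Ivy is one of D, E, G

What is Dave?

F

The 8 variables together cover exactly {A, B, C, D, E, F, G, H} — 8 values for 8 variables — and A appears only in Priya's list, so Priya = A.
The 7 still-open variables together cover exactly {B, C, D, E, F, G, H} — 7 values for 7 variables — and C appears only in Liam's list, so Liam = C.
The 6 still-open variables together cover exactly {B, D, E, F, G, H} — 6 values for 6 variables — and F appears only in Dave's list, so Dave = F.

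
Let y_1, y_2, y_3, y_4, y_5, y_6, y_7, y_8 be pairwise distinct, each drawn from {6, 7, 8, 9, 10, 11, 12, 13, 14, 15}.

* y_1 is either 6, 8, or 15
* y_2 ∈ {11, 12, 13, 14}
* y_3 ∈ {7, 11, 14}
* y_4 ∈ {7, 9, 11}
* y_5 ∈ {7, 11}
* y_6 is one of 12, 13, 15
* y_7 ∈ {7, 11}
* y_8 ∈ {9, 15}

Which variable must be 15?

y_5 and y_7 share exactly the 2 values {7, 11}; by pigeonhole those values go to them, so strike 7, 11 from y_2, y_3, y_4.
y_3's domain is down to {14}, so y_3 = 14. Remove 14 from y_2.
y_4 has just one choice, so y_4 = 9. Strike 9 from y_8.
So 15 goes to y_8.

y_8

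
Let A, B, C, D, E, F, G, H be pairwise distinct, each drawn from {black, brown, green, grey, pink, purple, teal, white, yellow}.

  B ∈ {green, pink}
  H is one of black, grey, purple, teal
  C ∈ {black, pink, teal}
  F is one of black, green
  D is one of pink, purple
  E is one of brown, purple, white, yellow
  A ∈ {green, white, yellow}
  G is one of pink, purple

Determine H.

grey

D and G share exactly the 2 values {pink, purple}; by pigeonhole those values go to them, so strike pink, purple from B, C, E, H.
B has just one choice, so B = green. Eliminate green elsewhere: A, F.
F has just one choice, so F = black. Eliminate black elsewhere: C, H.
C has just one choice, so C = teal. So H can't be teal.
So H = grey.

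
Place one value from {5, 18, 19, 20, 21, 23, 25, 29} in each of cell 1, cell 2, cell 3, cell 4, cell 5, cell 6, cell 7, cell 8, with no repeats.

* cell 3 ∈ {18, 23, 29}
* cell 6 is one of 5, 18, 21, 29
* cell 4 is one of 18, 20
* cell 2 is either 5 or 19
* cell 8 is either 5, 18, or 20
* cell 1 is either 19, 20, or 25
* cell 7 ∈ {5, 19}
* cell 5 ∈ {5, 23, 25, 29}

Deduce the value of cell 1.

The 8 variables draw from only 8 values {5, 18, 19, 20, 21, 23, 25, 29}, so each is used; only cell 6 can be 21, hence cell 6 = 21.
The 2 variables cell 2 and cell 7 are confined to {5, 19}, which locks those values in; drop them from cell 1, cell 5, cell 8.
The 2 variables cell 4 and cell 8 are confined to {18, 20}, which locks those values in; drop them from cell 1, cell 3.
So cell 1 = 25.

25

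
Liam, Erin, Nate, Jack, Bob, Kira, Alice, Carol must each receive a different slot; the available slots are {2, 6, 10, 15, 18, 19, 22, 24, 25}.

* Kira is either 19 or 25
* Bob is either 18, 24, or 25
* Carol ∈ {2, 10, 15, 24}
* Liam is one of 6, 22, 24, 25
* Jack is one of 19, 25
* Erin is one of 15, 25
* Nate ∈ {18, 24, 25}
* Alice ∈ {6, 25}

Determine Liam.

The 2 variables Jack and Kira are confined to {19, 25}, which locks those values in; drop them from Liam, Erin, Nate, Bob, Alice.
That leaves Erin = 15. Eliminate 15 elsewhere: Carol.
Alice has just one choice, so Alice = 6. Eliminate 6 elsewhere: Liam.
Nate and Bob share exactly the 2 values {18, 24}; by pigeonhole those values go to them, so strike 18, 24 from Liam, Carol.
So Liam = 22.

22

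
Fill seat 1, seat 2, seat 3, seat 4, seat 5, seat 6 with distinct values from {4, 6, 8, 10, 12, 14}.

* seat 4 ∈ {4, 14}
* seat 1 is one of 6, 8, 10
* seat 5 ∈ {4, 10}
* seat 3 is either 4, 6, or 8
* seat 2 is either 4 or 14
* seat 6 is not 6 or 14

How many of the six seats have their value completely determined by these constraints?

The 6 variables together cover exactly {4, 6, 8, 10, 12, 14} — 6 values for 6 variables — and 12 appears only in seat 6's list, so seat 6 = 12.
seat 2 and seat 4 between them cover only {4, 14} — a naked pair. Remove those values from seat 3, seat 5.
seat 5 has just one choice, so seat 5 = 10. Remove 10 from seat 1.
Determined: seat 5=10, seat 6=12. The other seats each still have more than one consistent value. That makes 2.

2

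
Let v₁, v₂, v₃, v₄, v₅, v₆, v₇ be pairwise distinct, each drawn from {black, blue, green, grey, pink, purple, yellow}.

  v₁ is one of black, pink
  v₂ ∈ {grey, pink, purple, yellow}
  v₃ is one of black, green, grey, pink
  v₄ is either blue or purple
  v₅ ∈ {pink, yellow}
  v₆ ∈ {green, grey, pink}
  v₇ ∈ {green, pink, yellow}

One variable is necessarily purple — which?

Among the 7 variables, blue fits only v₄ (and all 7 values in {black, blue, green, grey, pink, purple, yellow} must be used), so v₄ = blue.
The 6 still-open variables together cover exactly {black, green, grey, pink, purple, yellow} — 6 values for 6 variables — and purple appears only in v₂'s list, so v₂ = purple.

v₂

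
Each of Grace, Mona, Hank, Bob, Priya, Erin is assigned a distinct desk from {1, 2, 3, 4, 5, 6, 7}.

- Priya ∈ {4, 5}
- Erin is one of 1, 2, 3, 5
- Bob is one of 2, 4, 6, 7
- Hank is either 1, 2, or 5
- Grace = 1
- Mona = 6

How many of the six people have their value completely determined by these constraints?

2

Grace must be 1 (only option left). Strike 1 from Hank, Erin.
Mona's domain is down to {6}, so Mona = 6. So Bob can't be 6.
Determined: Grace=1, Mona=6. The other people each still have more than one consistent value. That makes 2.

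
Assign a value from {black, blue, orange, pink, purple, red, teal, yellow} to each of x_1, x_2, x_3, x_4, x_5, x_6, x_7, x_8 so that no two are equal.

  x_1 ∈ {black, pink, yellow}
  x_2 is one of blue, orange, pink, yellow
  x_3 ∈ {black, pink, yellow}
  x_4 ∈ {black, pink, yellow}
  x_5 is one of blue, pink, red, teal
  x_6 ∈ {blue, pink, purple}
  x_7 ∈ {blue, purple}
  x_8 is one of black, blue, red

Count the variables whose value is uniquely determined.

Among the 8 variables, orange fits only x_2 (and all 8 values in {black, blue, orange, pink, purple, red, teal, yellow} must be used), so x_2 = orange.
Among the 7 still-open variables, teal fits only x_5 (and all 7 values in {black, blue, pink, purple, red, teal, yellow} must be used), so x_5 = teal.
Among the 6 still-open variables, red fits only x_8 (and all 6 values in {black, blue, pink, purple, red, yellow} must be used), so x_8 = red.
x_1, x_3, x_4 between them cover only {black, pink, yellow} — a naked triple. Remove those values from x_6.
Determined: x_2=orange, x_5=teal, x_8=red. The other variables each still have more than one consistent value. That makes 3.

3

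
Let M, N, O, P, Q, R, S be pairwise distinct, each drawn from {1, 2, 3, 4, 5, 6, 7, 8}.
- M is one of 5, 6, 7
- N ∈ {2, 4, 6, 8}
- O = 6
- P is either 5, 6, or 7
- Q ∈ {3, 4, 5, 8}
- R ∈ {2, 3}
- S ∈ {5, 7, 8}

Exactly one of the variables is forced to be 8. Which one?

O has just one choice, so O = 6. Remove 6 from M, N, P.
M and P share exactly the 2 values {5, 7}; by pigeonhole those values go to them, so strike 5, 7 from Q, S.
So 8 goes to S.

S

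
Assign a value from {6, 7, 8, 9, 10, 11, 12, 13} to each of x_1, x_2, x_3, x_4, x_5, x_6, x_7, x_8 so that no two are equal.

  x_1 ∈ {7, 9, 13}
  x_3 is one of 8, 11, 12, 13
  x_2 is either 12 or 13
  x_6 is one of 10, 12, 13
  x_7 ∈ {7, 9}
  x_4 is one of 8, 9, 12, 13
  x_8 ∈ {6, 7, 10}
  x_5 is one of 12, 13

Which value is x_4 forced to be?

8

The 8 variables draw from only 8 values {6, 7, 8, 9, 10, 11, 12, 13}, so each is used; only x_8 can be 6, hence x_8 = 6.
Among the 7 still-open variables, 10 fits only x_6 (and all 7 values in {7, 8, 9, 10, 11, 12, 13} must be used), so x_6 = 10.
The 6 still-open variables draw from only 6 values {7, 8, 9, 11, 12, 13}, so each is used; only x_3 can be 11, hence x_3 = 11.
The 5 still-open variables together cover exactly {7, 8, 9, 12, 13} — 5 values for 5 variables — and 8 appears only in x_4's list, so x_4 = 8.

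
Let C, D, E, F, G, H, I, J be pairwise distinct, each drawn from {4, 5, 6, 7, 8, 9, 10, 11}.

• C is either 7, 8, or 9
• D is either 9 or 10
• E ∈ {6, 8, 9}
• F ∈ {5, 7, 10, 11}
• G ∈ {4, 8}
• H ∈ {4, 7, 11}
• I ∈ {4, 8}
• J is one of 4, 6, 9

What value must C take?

7

The 8 variables draw from only 8 values {4, 5, 6, 7, 8, 9, 10, 11}, so each is used; only F can be 5, hence F = 5.
The 7 still-open variables draw from only 7 values {4, 6, 7, 8, 9, 10, 11}, so each is used; only D can be 10, hence D = 10.
The 6 still-open variables draw from only 6 values {4, 6, 7, 8, 9, 11}, so each is used; only H can be 11, hence H = 11.
The 5 still-open variables together cover exactly {4, 6, 7, 8, 9} — 5 values for 5 variables — and 7 appears only in C's list, so C = 7.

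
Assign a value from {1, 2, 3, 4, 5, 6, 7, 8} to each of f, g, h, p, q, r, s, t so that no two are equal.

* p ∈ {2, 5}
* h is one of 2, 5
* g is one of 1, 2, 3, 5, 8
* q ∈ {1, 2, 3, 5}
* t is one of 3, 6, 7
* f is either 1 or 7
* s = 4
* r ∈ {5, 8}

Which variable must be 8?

s must be 4 (only option left).
The 7 still-open variables together cover exactly {1, 2, 3, 5, 6, 7, 8} — 7 values for 7 variables — and 6 appears only in t's list, so t = 6.
Among the 6 still-open variables, 7 fits only f (and all 6 values in {1, 2, 3, 5, 7, 8} must be used), so f = 7.
h and p share exactly the 2 values {2, 5}; by pigeonhole those values go to them, so strike 2, 5 from g, q, r.
So 8 goes to r.

r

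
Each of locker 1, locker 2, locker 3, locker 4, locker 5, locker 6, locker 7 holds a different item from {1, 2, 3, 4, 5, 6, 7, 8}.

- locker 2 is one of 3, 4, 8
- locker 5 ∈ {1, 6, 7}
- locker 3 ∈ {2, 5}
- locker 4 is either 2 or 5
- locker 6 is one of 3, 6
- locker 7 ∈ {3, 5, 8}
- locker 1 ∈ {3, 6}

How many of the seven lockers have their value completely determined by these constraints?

locker 1 and locker 6 share exactly the 2 values {3, 6}; by pigeonhole those values go to them, so strike 3, 6 from locker 2, locker 5, locker 7.
locker 3 and locker 4 between them cover only {2, 5} — a naked pair. Remove those values from locker 7.
locker 7 has just one choice, so locker 7 = 8. Strike 8 from locker 2.
locker 2 has just one choice, so locker 2 = 4.
Determined: locker 2=4, locker 7=8. The other lockers each still have more than one consistent value. That makes 2.

2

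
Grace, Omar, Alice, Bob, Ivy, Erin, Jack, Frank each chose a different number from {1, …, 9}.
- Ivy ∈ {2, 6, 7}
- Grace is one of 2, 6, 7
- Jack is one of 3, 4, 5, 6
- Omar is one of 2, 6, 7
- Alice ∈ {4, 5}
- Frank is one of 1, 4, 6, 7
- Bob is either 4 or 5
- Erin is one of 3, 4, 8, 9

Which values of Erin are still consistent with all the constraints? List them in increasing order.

Alice and Bob between them cover only {4, 5} — a naked pair. Remove those values from Erin, Jack, Frank.
Grace, Omar, Ivy share exactly the 3 values {2, 6, 7}; by pigeonhole those values go to them, so strike 2, 6, 7 from Jack, Frank.
Jack has just one choice, so Jack = 3. Strike 3 from Erin.
Frank's domain is down to {1}, so Frank = 1.
No further eliminations apply; Erin can still be any of 8, 9.

8, 9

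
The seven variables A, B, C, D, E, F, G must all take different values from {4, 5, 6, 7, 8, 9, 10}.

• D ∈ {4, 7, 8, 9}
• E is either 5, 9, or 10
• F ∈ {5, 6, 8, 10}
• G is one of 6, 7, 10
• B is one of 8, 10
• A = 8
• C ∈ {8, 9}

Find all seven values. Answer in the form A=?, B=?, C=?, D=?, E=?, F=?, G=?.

A must be 8 (only option left). Eliminate 8 elsewhere: B, C, D, F.
B must be 10 (only option left). Eliminate 10 elsewhere: E, F, G.
C must be 9 (only option left). Remove 9 from D, E.
E's domain is down to {5}, so E = 5. Strike 5 from F.
That leaves F = 6. Eliminate 6 elsewhere: G.
G has just one choice, so G = 7. Remove 7 from D.
D's domain is down to {4}, so D = 4.

A=8, B=10, C=9, D=4, E=5, F=6, G=7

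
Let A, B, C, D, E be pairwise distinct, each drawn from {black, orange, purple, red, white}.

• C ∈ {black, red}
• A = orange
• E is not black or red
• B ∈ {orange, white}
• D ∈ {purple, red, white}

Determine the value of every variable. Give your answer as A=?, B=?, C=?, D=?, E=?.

A=orange, B=white, C=black, D=red, E=purple

A must be orange (only option left). Strike orange from B, E.
That leaves B = white. So D, E can't be white.
That leaves E = purple. Eliminate purple elsewhere: D.
D has just one choice, so D = red. Remove red from C.
That leaves C = black.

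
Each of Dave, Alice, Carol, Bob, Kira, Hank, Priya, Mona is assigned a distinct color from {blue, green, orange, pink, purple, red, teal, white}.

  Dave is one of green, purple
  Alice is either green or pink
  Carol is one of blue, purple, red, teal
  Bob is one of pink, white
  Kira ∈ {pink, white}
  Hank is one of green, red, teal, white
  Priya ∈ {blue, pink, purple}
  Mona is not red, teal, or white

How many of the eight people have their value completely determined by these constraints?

4

The 8 variables together cover exactly {blue, green, orange, pink, purple, red, teal, white} — 8 values for 8 variables — and orange appears only in Mona's list, so Mona = orange.
Bob and Kira between them cover only {pink, white} — a naked pair. Remove those values from Alice, Hank, Priya.
Alice must be green (only option left). So Dave, Hank can't be green.
Dave must be purple (only option left). So Carol, Priya can't be purple.
Priya's domain is down to {blue}, so Priya = blue. Eliminate blue elsewhere: Carol.
Determined: Dave=purple, Alice=green, Priya=blue, Mona=orange. The other people each still have more than one consistent value. That makes 4.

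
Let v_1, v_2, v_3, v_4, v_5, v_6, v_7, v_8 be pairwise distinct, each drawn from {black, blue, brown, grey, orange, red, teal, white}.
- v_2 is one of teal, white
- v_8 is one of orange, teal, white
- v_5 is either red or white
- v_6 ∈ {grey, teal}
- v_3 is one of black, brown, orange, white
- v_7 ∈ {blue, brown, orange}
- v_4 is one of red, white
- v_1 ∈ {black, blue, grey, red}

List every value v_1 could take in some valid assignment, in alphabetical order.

black, blue

v_4 and v_5 between them cover only {red, white} — a naked pair. Remove those values from v_1, v_2, v_3, v_8.
v_2 must be teal (only option left). So v_6, v_8 can't be teal.
v_6 has just one choice, so v_6 = grey. Strike grey from v_1.
v_8's domain is down to {orange}, so v_8 = orange. So v_3, v_7 can't be orange.
No further eliminations apply; v_1 can still be any of black, blue.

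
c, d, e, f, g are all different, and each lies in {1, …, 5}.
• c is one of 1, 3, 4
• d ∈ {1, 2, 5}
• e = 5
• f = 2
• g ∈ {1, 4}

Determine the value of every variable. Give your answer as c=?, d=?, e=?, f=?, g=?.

c=3, d=1, e=5, f=2, g=4

e has just one choice, so e = 5. So d can't be 5.
f's domain is down to {2}, so f = 2. Remove 2 from d.
d must be 1 (only option left). So c, g can't be 1.
g's domain is down to {4}, so g = 4. Eliminate 4 elsewhere: c.
c must be 3 (only option left).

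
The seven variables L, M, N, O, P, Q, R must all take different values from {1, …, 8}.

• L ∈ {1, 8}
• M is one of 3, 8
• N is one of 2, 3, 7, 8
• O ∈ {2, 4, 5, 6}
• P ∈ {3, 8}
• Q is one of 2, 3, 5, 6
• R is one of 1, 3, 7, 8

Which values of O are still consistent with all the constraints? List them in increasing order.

4, 5, 6

M and P between them cover only {3, 8} — a naked pair. Remove those values from L, N, Q, R.
L has just one choice, so L = 1. Strike 1 from R.
R's domain is down to {7}, so R = 7. Remove 7 from N.
That leaves N = 2. Remove 2 from O, Q.
No further eliminations apply; O can still be any of 4, 5, 6.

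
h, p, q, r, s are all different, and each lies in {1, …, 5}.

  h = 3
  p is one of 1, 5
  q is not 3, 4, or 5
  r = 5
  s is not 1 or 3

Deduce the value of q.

2

h's domain is down to {3}, so h = 3.
r must be 5 (only option left). Strike 5 from p, s.
p must be 1 (only option left). Eliminate 1 elsewhere: q.
So q = 2.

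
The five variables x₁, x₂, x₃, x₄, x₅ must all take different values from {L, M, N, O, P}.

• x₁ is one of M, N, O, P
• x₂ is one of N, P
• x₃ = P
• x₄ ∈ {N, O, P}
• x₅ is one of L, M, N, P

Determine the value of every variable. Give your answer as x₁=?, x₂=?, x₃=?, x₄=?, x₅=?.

x₃'s domain is down to {P}, so x₃ = P. Strike P from x₁, x₂, x₄, x₅.
That leaves x₂ = N. Remove N from x₁, x₄, x₅.
x₄'s domain is down to {O}, so x₄ = O. So x₁ can't be O.
x₁'s domain is down to {M}, so x₁ = M. Remove M from x₅.
x₅'s domain is down to {L}, so x₅ = L.

x₁=M, x₂=N, x₃=P, x₄=O, x₅=L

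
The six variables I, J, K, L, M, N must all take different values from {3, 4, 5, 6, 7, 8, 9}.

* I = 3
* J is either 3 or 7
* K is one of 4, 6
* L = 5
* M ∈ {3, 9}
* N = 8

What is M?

9

I's domain is down to {3}, so I = 3. Remove 3 from J, M.
So M = 9.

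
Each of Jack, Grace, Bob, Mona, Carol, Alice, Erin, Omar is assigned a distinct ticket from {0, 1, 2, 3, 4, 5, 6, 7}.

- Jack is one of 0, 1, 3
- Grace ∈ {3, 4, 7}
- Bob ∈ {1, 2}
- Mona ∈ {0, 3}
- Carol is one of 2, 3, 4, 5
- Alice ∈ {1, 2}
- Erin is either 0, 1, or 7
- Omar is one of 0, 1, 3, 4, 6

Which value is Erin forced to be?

7

The 8 variables together cover exactly {0, 1, 2, 3, 4, 5, 6, 7} — 8 values for 8 variables — and 5 appears only in Carol's list, so Carol = 5.
The 7 still-open variables together cover exactly {0, 1, 2, 3, 4, 6, 7} — 7 values for 7 variables — and 6 appears only in Omar's list, so Omar = 6.
The 6 still-open variables draw from only 6 values {0, 1, 2, 3, 4, 7}, so each is used; only Grace can be 4, hence Grace = 4.
The 5 still-open variables draw from only 5 values {0, 1, 2, 3, 7}, so each is used; only Erin can be 7, hence Erin = 7.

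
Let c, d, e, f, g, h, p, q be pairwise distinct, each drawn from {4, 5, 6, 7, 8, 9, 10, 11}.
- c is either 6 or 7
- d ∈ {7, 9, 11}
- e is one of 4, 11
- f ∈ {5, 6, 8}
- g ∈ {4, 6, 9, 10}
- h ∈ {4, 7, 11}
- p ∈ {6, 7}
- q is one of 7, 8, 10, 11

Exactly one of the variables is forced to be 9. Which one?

d

Among the 8 variables, 5 fits only f (and all 8 values in {4, 5, 6, 7, 8, 9, 10, 11} must be used), so f = 5.
The 7 still-open variables together cover exactly {4, 6, 7, 8, 9, 10, 11} — 7 values for 7 variables — and 8 appears only in q's list, so q = 8.
The 6 still-open variables together cover exactly {4, 6, 7, 9, 10, 11} — 6 values for 6 variables — and 10 appears only in g's list, so g = 10.
Among the 5 still-open variables, 9 fits only d (and all 5 values in {4, 6, 7, 9, 11} must be used), so d = 9.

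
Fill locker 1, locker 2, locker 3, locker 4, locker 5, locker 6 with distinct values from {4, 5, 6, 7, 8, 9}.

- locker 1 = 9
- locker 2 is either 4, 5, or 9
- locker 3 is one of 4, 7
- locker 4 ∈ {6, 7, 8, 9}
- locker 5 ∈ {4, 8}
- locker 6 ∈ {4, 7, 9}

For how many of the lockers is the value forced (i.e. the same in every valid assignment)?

4

locker 1's domain is down to {9}, so locker 1 = 9. Eliminate 9 elsewhere: locker 2, locker 4, locker 6.
The 5 still-open variables draw from only 5 values {4, 5, 6, 7, 8}, so each is used; only locker 2 can be 5, hence locker 2 = 5.
The 4 still-open variables together cover exactly {4, 6, 7, 8} — 4 values for 4 variables — and 6 appears only in locker 4's list, so locker 4 = 6.
Among the 3 still-open variables, 8 fits only locker 5 (and all 3 values in {4, 7, 8} must be used), so locker 5 = 8.
Determined: locker 1=9, locker 2=5, locker 4=6, locker 5=8. The other lockers each still have more than one consistent value. That makes 4.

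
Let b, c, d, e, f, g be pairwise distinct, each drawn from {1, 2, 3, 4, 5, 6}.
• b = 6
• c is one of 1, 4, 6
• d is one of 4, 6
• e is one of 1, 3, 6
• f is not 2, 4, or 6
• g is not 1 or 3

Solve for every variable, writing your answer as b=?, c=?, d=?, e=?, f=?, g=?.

b has just one choice, so b = 6. Strike 6 from c, d, e, g.
d's domain is down to {4}, so d = 4. Eliminate 4 elsewhere: c, g.
c must be 1 (only option left). So e, f can't be 1.
e has just one choice, so e = 3. Remove 3 from f.
f's domain is down to {5}, so f = 5. Strike 5 from g.
That leaves g = 2.

b=6, c=1, d=4, e=3, f=5, g=2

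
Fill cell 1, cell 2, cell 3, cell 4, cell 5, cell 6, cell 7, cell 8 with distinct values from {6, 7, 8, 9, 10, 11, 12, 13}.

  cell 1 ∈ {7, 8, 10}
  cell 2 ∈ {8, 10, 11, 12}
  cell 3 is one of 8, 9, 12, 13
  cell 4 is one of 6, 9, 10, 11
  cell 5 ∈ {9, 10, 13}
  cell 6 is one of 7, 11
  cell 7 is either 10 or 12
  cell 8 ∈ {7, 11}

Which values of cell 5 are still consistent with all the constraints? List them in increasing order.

9, 13

The 8 variables together cover exactly {6, 7, 8, 9, 10, 11, 12, 13} — 8 values for 8 variables — and 6 appears only in cell 4's list, so cell 4 = 6.
cell 6 and cell 8 share exactly the 2 values {7, 11}; by pigeonhole those values go to them, so strike 7, 11 from cell 1, cell 2.
The 3 variables cell 1, cell 2, cell 7 are confined to {8, 10, 12}, which locks those values in; drop them from cell 3, cell 5.
No further eliminations apply; cell 5 can still be any of 9, 13.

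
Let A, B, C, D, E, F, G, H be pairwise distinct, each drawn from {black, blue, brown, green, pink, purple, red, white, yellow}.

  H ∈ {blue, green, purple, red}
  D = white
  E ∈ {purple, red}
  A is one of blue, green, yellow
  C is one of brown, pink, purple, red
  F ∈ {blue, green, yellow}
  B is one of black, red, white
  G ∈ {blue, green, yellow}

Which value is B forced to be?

black

D must be white (only option left). Remove white from B.
A, F, G share exactly the 3 values {blue, green, yellow}; by pigeonhole those values go to them, so strike blue, green, yellow from H.
The 2 variables E and H are confined to {purple, red}, which locks those values in; drop them from B, C.
So B = black.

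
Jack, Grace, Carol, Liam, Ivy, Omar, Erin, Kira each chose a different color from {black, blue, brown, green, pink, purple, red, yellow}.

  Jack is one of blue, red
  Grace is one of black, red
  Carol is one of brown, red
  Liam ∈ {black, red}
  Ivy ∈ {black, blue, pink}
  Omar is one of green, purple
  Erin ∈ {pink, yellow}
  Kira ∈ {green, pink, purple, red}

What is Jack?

Among the 8 variables, brown fits only Carol (and all 8 values in {black, blue, brown, green, pink, purple, red, yellow} must be used), so Carol = brown.
The 7 still-open variables draw from only 7 values {black, blue, green, pink, purple, red, yellow}, so each is used; only Erin can be yellow, hence Erin = yellow.
Grace and Liam between them cover only {black, red} — a naked pair. Remove those values from Jack, Ivy, Kira.
So Jack = blue.

blue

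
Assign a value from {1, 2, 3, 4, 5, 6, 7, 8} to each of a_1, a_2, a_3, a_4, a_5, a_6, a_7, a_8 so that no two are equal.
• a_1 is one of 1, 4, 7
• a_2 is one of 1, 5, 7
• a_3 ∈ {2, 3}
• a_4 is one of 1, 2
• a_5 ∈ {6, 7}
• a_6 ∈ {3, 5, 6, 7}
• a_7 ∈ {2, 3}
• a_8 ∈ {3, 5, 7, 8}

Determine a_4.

1

The 8 variables draw from only 8 values {1, 2, 3, 4, 5, 6, 7, 8}, so each is used; only a_1 can be 4, hence a_1 = 4.
The 7 still-open variables together cover exactly {1, 2, 3, 5, 6, 7, 8} — 7 values for 7 variables — and 8 appears only in a_8's list, so a_8 = 8.
The 2 variables a_3 and a_7 are confined to {2, 3}, which locks those values in; drop them from a_4, a_6.
So a_4 = 1.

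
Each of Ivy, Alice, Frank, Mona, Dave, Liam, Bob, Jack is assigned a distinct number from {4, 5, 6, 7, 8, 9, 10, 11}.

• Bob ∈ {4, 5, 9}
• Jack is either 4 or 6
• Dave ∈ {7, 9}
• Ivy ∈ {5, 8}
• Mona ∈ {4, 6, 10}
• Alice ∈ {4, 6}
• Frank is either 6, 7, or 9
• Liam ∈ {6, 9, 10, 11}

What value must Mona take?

The 8 variables draw from only 8 values {4, 5, 6, 7, 8, 9, 10, 11}, so each is used; only Ivy can be 8, hence Ivy = 8.
Among the 7 still-open variables, 5 fits only Bob (and all 7 values in {4, 5, 6, 7, 9, 10, 11} must be used), so Bob = 5.
Among the 6 still-open variables, 11 fits only Liam (and all 6 values in {4, 6, 7, 9, 10, 11} must be used), so Liam = 11.
The 5 still-open variables together cover exactly {4, 6, 7, 9, 10} — 5 values for 5 variables — and 10 appears only in Mona's list, so Mona = 10.

10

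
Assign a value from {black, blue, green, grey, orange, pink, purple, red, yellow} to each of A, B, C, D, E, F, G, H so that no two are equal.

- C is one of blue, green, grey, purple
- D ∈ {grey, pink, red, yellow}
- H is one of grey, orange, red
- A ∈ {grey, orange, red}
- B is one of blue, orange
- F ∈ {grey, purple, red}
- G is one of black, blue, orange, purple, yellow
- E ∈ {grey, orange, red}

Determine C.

A, E, H between them cover only {grey, orange, red} — a naked triple. Remove those values from B, C, D, F, G.
B must be blue (only option left). Strike blue from C, G.
F's domain is down to {purple}, so F = purple. Remove purple from C, G.
So C = green.

green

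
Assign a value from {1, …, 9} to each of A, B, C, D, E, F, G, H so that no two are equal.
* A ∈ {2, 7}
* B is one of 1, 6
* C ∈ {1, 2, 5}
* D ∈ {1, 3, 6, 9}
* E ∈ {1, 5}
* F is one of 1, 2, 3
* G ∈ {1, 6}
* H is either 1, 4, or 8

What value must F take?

B and G between them cover only {1, 6} — a naked pair. Remove those values from C, D, E, F, H.
E must be 5 (only option left). Eliminate 5 elsewhere: C.
C must be 2 (only option left). So A, F can't be 2.
So F = 3.

3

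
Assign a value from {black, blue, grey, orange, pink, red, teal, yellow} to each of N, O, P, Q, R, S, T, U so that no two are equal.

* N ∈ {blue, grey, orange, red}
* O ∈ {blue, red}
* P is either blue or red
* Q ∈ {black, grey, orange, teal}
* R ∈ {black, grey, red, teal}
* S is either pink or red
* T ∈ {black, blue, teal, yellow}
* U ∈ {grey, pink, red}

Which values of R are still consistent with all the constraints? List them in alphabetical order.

The 8 variables together cover exactly {black, blue, grey, orange, pink, red, teal, yellow} — 8 values for 8 variables — and yellow appears only in T's list, so T = yellow.
The 2 variables O and P are confined to {blue, red}, which locks those values in; drop them from N, R, S, U.
That leaves S = pink. Strike pink from U.
That leaves U = grey. Eliminate grey elsewhere: N, Q, R.
That leaves N = orange. Strike orange from Q.
No further eliminations apply; R can still be any of black, teal.

black, teal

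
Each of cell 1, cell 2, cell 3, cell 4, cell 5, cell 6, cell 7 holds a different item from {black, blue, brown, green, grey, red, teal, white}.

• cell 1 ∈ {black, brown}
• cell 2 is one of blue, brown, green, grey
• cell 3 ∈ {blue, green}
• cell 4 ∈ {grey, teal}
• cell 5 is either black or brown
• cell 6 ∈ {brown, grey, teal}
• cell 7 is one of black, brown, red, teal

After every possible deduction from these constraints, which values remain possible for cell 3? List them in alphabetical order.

The 7 variables draw from only 7 values {black, blue, brown, green, grey, red, teal}, so each is used; only cell 7 can be red, hence cell 7 = red.
cell 1 and cell 5 share exactly the 2 values {black, brown}; by pigeonhole those values go to them, so strike black, brown from cell 2, cell 6.
cell 4 and cell 6 share exactly the 2 values {grey, teal}; by pigeonhole those values go to them, so strike grey, teal from cell 2.
No further eliminations apply; cell 3 can still be any of blue, green.

blue, green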